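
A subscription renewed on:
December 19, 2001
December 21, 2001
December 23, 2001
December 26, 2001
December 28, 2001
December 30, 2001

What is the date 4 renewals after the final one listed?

January 9, 2002

The gap pattern 2, 2, 3, 2, 2 repeats every 3 events.
These are the Wednesdays, Fridays and Sundays of each week.
Next Wednesday: January 2, 2002.
Next Friday: January 4, 2002.
Next Sunday: January 6, 2002.
Next Wednesday: January 9, 2002.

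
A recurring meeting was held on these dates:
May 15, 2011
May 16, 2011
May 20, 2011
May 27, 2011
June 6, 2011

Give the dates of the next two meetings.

June 19, 2011; July 5, 2011

Gaps: 1, 4, 7, 10 days — each gap is 3 larger than the previous one.
Next gap: 13 days. June 6, 2011 + 13 days = June 19, 2011.
Next gap: 16 days. June 19, 2011 + 16 days = July 5, 2011.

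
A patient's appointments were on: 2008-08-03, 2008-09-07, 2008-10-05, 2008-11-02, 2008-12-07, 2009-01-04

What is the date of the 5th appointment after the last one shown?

These are Sundays at 28- or 35-day spacing (35, 28, 28, 35, 28).
The pattern: 1st Sunday of the month.
1st Sunday of February 2009: 2009-02-01.
1st Sunday of March 2009: 2009-03-01.
1st Sunday of April 2009: 2009-04-05.
May 2009 — 1st Sunday is 2009-05-03.
1st Sunday of June 2009: 2009-06-07.

2009-06-07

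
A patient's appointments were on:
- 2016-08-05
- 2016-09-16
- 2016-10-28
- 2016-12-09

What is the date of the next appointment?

The spacing is 42, 42, 42 days — always 42 days.
2016-12-09 + 42 days = 2017-01-20.

2017-01-20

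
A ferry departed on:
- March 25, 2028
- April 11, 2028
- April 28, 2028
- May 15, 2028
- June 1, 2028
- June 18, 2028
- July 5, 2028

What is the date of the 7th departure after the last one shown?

The spacing is 17, 17, 17, 17, 17, 17 days — always 17 days.
July 5, 2028 + 17 days = July 22, 2028.
July 22, 2028 + 17 days = August 8, 2028.
August 8, 2028 + 17 days = August 25, 2028.
August 25, 2028 + 17 days = September 11, 2028.
September 11, 2028 + 17 days = September 28, 2028.
September 28, 2028 + 17 days = October 15, 2028.
October 15, 2028 + 17 days = November 1, 2028.

November 1, 2028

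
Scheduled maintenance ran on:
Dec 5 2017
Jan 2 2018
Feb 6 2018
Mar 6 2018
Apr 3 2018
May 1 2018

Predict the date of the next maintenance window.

These are Tuesdays at 28- or 35-day spacing (28, 35, 28, 28, 28).
The pattern: 1st Tuesday of the month.
June 2018 — 1st Tuesday is Jun 5 2018.

Jun 5 2018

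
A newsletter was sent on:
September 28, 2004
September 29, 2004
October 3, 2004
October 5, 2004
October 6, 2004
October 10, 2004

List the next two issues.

October 12, 2004; October 13, 2004

Gaps: 1, 4, 2, 1, 4 days — not constant, but cyclic with period 3.
The events fall on every Tuesday, Wednesday and Sunday.
Next Tuesday: October 12, 2004.
The following Wednesday is October 13, 2004.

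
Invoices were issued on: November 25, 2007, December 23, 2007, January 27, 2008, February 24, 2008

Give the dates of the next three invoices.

All dates are Sundays, 28, 35, 28 days apart.
Specifically, the 4th Sunday of each month.
4th Sunday of March 2008: March 23, 2008.
April 2008 — 4th Sunday is April 27, 2008.
May 2008 — 4th Sunday is May 25, 2008.

March 23, 2008; April 27, 2008; May 25, 2008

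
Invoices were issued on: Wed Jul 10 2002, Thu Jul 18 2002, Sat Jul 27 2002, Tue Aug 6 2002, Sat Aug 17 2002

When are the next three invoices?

Thu Aug 29 2002, Wed Sep 11 2002, Wed Sep 25 2002

Intervals are 8, 9, 10, 11 days — an arithmetic progression with common difference 1.
Next gap: 12 days. Sat Aug 17 2002 + 12 days = Thu Aug 29 2002.
Next gap: 13 days. Thu Aug 29 2002 + 13 days = Wed Sep 11 2002.
Next gap: 14 days. Wed Sep 11 2002 + 14 days = Wed Sep 25 2002.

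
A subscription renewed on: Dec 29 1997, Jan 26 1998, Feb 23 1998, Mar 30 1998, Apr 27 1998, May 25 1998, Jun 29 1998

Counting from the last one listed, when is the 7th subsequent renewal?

Jan 25 1999

Every date is a Monday; gaps 28, 28, 35, 28, 28, 35 days.
Each is the last Monday of its month (at least one falls on the 29th or later, ruling out '4th Monday').
Last Monday of July 1998: Jul 27 1998.
August 1998 ends with Monday Aug 31 1998.
Last Monday of September 1998: Sep 28 1998.
Last Monday of October 1998: Oct 26 1998.
November 1998 ends with Monday Nov 30 1998.
December 1998 ends with Monday Dec 28 1998.
Last Monday of January 1999: Jan 25 1999.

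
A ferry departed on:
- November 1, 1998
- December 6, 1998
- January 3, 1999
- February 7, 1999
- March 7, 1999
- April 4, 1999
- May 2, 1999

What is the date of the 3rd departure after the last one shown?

August 1, 1999

Gaps: 35, 28, 35, 28, 28, 28 days — a mix of 28 and 35. Every date is a Sunday.
Each is the 1st Sunday of its month.
June 1999 — 1st Sunday is June 6, 1999.
July 1999 — 1st Sunday is July 4, 1999.
August 1999 — 1st Sunday is August 1, 1999.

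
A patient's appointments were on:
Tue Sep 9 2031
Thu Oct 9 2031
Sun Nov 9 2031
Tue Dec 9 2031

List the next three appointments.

The day-of-month is always 9 (30, 31, 30 days between events).
So this recurs on the 9th of each month.
Next: January 2032 → Fri Jan 9 2032.
Next: February 2032 → Mon Feb 9 2032.
Next: March 2032 → Tue Mar 9 2032.

Fri Jan 9 2032, Mon Feb 9 2032, Tue Mar 9 2032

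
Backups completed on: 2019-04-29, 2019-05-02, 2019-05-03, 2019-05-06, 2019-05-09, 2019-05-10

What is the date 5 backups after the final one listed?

2019-05-23

Every event lands on a Monday or Thursday or Friday (gaps cycle 3, 1, 3, 3, 1).
So the schedule is: every Monday, Thursday and Friday.
Next Monday: 2019-05-13.
Next Thursday: 2019-05-16.
The following Friday is 2019-05-17.
Next Monday: 2019-05-20.
The following Thursday is 2019-05-23.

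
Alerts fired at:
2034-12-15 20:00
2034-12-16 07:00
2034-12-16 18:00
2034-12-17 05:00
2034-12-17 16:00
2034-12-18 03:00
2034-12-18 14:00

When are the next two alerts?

Gaps: 11, 11, 11, 11, 11, 11 hours — each event is 11 hours after the previous one.
2034-12-18 14:00 + 11 h = 2034-12-19 01:00.
2034-12-19 01:00 + 11 h = 2034-12-19 12:00.

2034-12-19 01:00, 2034-12-19 12:00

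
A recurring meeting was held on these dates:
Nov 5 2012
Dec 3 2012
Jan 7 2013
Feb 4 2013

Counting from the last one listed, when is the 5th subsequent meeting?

Jul 1 2013

All dates are Mondays, 28, 35, 28 days apart.
Specifically, the 1st Monday of each month.
March 2013 — 1st Monday is Mar 4 2013.
April 2013 — 1st Monday is Apr 1 2013.
May 2013 — 1st Monday is May 6 2013.
June 2013 — 1st Monday is Jun 3 2013.
1st Monday of July 2013: Jul 1 2013.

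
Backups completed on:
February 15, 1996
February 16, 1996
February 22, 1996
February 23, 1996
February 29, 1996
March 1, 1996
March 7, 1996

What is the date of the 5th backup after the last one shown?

March 22, 1996

The gap pattern 1, 6, 1, 6, 1, 6 repeats every 2 events.
These are the Thursdays and Fridays of each week.
The following Friday is March 8, 1996.
Next Thursday: March 14, 1996.
The following Friday is March 15, 1996.
Next Thursday: March 21, 1996.
Next Friday: March 22, 1996.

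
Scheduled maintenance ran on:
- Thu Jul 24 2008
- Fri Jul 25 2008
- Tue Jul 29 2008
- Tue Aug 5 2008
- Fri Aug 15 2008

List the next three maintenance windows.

Thu Aug 28 2008, Sat Sep 13 2008, Thu Oct 2 2008

The spacing grows by 3 each time: 1, 4, 7, 10 days.
Next gap: 13 days. Fri Aug 15 2008 + 13 days = Thu Aug 28 2008.
Next gap: 16 days. Thu Aug 28 2008 + 16 days = Sat Sep 13 2008.
Next gap: 19 days. Sat Sep 13 2008 + 19 days = Thu Oct 2 2008.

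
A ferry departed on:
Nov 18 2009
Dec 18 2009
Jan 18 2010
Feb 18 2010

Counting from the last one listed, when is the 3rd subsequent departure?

Gaps: 30, 31, 31 days — not constant. Every event is on the 18th of the month.
Pattern: the 18th of each month.
March 2010: Mar 18 2010.
Next: April 2010 → Apr 18 2010.
May 2010: May 18 2010.

May 18 2010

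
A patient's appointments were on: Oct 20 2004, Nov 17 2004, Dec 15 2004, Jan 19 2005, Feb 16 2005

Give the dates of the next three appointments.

Gaps: 28, 28, 35, 28 days — a mix of 28 and 35. Every date is a Wednesday.
Each is the 3rd Wednesday of its month.
March 2005 — 3rd Wednesday is Mar 16 2005.
3rd Wednesday of April 2005: Apr 20 2005.
May 2005 — 3rd Wednesday is May 18 2005.

Mar 16 2005, Apr 20 2005, May 18 2005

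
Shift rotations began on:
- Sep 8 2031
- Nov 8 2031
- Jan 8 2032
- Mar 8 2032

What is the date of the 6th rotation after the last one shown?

Mar 8 2033

Each date is the 8th; the gaps (61, 61, 60) track the month lengths.
The rule is the 8th of every 2 months.
Next: May 2032 → May 8 2032.
July 2032: Jul 8 2032.
Next: September 2032 → Sep 8 2032.
Next: November 2032 → Nov 8 2032.
Next: January 2033 → Jan 8 2033.
Next: March 2033 → Mar 8 2033.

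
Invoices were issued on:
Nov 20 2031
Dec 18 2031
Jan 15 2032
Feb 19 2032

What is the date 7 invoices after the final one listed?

Sep 16 2032

These are Thursdays at 28- or 35-day spacing (28, 28, 35).
The pattern: 3rd Thursday of the month.
3rd Thursday of March 2032: Mar 18 2032.
3rd Thursday of April 2032: Apr 15 2032.
3rd Thursday of May 2032: May 20 2032.
3rd Thursday of June 2032: Jun 17 2032.
July 2032 — 3rd Thursday is Jul 15 2032.
August 2032 — 3rd Thursday is Aug 19 2032.
3rd Thursday of September 2032: Sep 16 2032.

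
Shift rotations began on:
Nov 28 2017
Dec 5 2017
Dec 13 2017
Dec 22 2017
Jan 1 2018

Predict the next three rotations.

Intervals are 7, 8, 9, 10 days — an arithmetic progression with common difference 1.
Next gap: 11 days. Jan 1 2018 + 11 days = Jan 12 2018.
Next gap: 12 days. Jan 12 2018 + 12 days = Jan 24 2018.
Next gap: 13 days. Jan 24 2018 + 13 days = Feb 6 2018.

Jan 12 2018, Jan 24 2018, Feb 6 2018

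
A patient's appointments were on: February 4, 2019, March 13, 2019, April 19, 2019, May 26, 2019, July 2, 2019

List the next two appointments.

August 8, 2019; September 14, 2019

Every event comes 37 days after the last (37, 37, 37, 37).
July 2, 2019 + 37 days = August 8, 2019.
August 8, 2019 + 37 days = September 14, 2019.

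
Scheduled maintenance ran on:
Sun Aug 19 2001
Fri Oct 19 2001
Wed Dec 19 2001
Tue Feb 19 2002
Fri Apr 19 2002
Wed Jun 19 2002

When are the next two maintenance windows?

The day-of-month is always 19 (61, 61, 62, 59, 61 days between events).
So this recurs on the 19th of every 2 months.
Next: August 2002 → Mon Aug 19 2002.
October 2002: Sat Oct 19 2002.

Mon Aug 19 2002, Sat Oct 19 2002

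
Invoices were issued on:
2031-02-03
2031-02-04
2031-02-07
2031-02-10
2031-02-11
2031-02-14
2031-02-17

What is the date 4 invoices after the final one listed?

Gaps: 1, 3, 3, 1, 3, 3 days — not constant, but cyclic with period 3.
The events fall on every Monday, Tuesday and Friday.
Next Tuesday: 2031-02-18.
The following Friday is 2031-02-21.
Next Monday: 2031-02-24.
Next Tuesday: 2031-02-25.

2031-02-25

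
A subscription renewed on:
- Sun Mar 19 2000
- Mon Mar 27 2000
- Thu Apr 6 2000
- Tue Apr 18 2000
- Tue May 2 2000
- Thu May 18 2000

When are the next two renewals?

Mon Jun 5 2000, Sun Jun 25 2000

Gaps: 8, 10, 12, 14, 16 days — each gap is 2 larger than the previous one.
Next gap: 18 days. Thu May 18 2000 + 18 days = Mon Jun 5 2000.
Next gap: 20 days. Mon Jun 5 2000 + 20 days = Sun Jun 25 2000.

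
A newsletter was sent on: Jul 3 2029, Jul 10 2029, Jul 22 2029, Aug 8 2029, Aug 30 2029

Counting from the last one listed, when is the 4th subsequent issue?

Jan 15 2030

The spacing grows by 5 each time: 7, 12, 17, 22 days.
Next gap: 27 days. Aug 30 2029 + 27 days = Sep 26 2029.
Next gap: 32 days. Sep 26 2029 + 32 days = Oct 28 2029.
Next gap: 37 days. Oct 28 2029 + 37 days = Dec 4 2029.
Next gap: 42 days. Dec 4 2029 + 42 days = Jan 15 2030.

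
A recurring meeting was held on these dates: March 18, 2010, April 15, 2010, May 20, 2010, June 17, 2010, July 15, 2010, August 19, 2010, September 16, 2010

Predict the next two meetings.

October 21, 2010; November 18, 2010

These are Thursdays at 28- or 35-day spacing (28, 35, 28, 28, 35, 28).
The pattern: 3rd Thursday of the month.
3rd Thursday of October 2010: October 21, 2010.
3rd Thursday of November 2010: November 18, 2010.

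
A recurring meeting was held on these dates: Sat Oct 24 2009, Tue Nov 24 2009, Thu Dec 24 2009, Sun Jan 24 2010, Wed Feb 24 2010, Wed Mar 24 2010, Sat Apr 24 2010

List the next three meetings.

Each date is the 24th; the gaps (31, 30, 31, 31, 28, 31) track the month lengths.
The rule is the 24th of each month.
May 2010: Mon May 24 2010.
June 2010: Thu Jun 24 2010.
July 2010: Sat Jul 24 2010.

Mon May 24 2010, Thu Jun 24 2010, Sat Jul 24 2010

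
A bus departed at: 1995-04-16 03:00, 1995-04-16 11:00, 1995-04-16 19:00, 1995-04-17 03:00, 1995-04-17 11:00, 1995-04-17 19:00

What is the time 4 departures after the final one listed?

1995-04-19 03:00

Spacing: 8, 8, 8, 8, 8 h — constant 8 h.
1995-04-17 19:00 + 8 h = 1995-04-18 03:00.
1995-04-18 03:00 + 8 h = 1995-04-18 11:00.
1995-04-18 11:00 + 8 h = 1995-04-18 19:00.
1995-04-18 19:00 + 8 h = 1995-04-19 03:00.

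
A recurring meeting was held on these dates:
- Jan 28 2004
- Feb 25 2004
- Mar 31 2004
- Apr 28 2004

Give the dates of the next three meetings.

May 26 2004, Jun 30 2004, Jul 28 2004

Every date is a Wednesday; gaps 28, 35, 28 days.
Each is the last Wednesday of its month (at least one falls on the 29th or later, ruling out '4th Wednesday').
Last Wednesday of May 2004: May 26 2004.
Last Wednesday of June 2004: Jun 30 2004.
Last Wednesday of July 2004: Jul 28 2004.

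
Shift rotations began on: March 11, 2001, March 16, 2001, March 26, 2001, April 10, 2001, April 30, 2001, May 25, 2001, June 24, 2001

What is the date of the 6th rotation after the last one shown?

Gaps: 5, 10, 15, 20, 25, 30 days — each gap is 5 larger than the previous one.
Next gap: 35 days. June 24, 2001 + 35 days = July 29, 2001.
Next gap: 40 days. July 29, 2001 + 40 days = September 7, 2001.
Next gap: 45 days. September 7, 2001 + 45 days = October 22, 2001.
Next gap: 50 days. October 22, 2001 + 50 days = December 11, 2001.
Next gap: 55 days. December 11, 2001 + 55 days = February 4, 2002.
Next gap: 60 days. February 4, 2002 + 60 days = April 5, 2002.

April 5, 2002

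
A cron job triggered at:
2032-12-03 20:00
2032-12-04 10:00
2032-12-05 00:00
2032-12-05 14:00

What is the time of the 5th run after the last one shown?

2032-12-08 12:00

Gaps: 14, 14, 14 hours — each event is 14 hours after the previous one.
2032-12-05 14:00 + 14 h = 2032-12-06 04:00.
2032-12-06 04:00 + 14 h = 2032-12-06 18:00.
2032-12-06 18:00 + 14 h = 2032-12-07 08:00.
2032-12-07 08:00 + 14 h = 2032-12-07 22:00.
2032-12-07 22:00 + 14 h = 2032-12-08 12:00.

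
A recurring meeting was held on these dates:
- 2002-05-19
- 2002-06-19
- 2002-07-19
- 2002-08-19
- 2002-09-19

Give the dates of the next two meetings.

Each date is the 19th; the gaps (31, 30, 31, 31) track the month lengths.
The rule is the 19th of each month.
October 2002: 2002-10-19.
November 2002: 2002-11-19.

2002-10-19, 2002-11-19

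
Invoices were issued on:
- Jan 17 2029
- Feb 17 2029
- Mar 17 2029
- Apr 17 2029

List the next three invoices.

May 17 2029, Jun 17 2029, Jul 17 2029

Gaps: 31, 28, 31 days — not constant. Every event is on the 17th of the month.
Pattern: the 17th of each month.
Next: May 2029 → May 17 2029.
June 2029: Jun 17 2029.
Next: July 2029 → Jul 17 2029.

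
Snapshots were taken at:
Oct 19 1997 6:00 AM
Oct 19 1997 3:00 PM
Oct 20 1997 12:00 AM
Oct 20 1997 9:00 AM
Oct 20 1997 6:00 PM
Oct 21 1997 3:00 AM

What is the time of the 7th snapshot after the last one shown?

The interval is a steady 9 hours (9, 9, 9, 9, 9).
Oct 21 1997 3:00 AM + 9 h = Oct 21 1997 12:00 PM.
Oct 21 1997 12:00 PM + 9 h = Oct 21 1997 9:00 PM.
Oct 21 1997 9:00 PM + 9 h = Oct 22 1997 6:00 AM.
Oct 22 1997 6:00 AM + 9 h = Oct 22 1997 3:00 PM.
Oct 22 1997 3:00 PM + 9 h = Oct 23 1997 12:00 AM.
Oct 23 1997 12:00 AM + 9 h = Oct 23 1997 9:00 AM.
Oct 23 1997 9:00 AM + 9 h = Oct 23 1997 6:00 PM.

Oct 23 1997 6:00 PM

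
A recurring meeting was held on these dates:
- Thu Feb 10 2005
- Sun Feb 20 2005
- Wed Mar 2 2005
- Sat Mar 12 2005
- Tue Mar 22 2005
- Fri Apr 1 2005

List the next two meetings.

The spacing is 10, 10, 10, 10, 10 days — always 10 days.
Fri Apr 1 2005 + 10 days = Mon Apr 11 2005.
Mon Apr 11 2005 + 10 days = Thu Apr 21 2005.

Mon Apr 11 2005, Thu Apr 21 2005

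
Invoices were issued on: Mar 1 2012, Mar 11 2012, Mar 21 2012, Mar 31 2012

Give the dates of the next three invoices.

Apr 10 2012, Apr 20 2012, Apr 30 2012

Gaps between consecutive events: 10, 10, 10 days — a constant 10-day interval.
Mar 31 2012 + 10 days = Apr 10 2012.
Apr 10 2012 + 10 days = Apr 20 2012.
Apr 20 2012 + 10 days = Apr 30 2012.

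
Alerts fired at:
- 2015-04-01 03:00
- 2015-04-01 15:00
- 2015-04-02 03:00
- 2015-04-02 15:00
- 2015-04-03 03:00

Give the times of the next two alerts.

Gaps: 12, 12, 12, 12 hours — each event is 12 hours after the previous one.
2015-04-03 03:00 + 12 h = 2015-04-03 15:00.
2015-04-03 15:00 + 12 h = 2015-04-04 03:00.

2015-04-03 15:00, 2015-04-04 03:00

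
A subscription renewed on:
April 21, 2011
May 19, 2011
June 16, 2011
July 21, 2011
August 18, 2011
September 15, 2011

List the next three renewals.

These are Thursdays at 28- or 35-day spacing (28, 28, 35, 28, 28).
The pattern: 3rd Thursday of the month.
3rd Thursday of October 2011: October 20, 2011.
November 2011 — 3rd Thursday is November 17, 2011.
3rd Thursday of December 2011: December 15, 2011.

October 20, 2011; November 17, 2011; December 15, 2011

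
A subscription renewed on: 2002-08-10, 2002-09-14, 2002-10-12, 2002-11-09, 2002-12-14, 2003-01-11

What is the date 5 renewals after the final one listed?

2003-06-14

All dates are Saturdays, 35, 28, 28, 35, 28 days apart.
Specifically, the 2nd Saturday of each month.
2nd Saturday of February 2003: 2003-02-08.
2nd Saturday of March 2003: 2003-03-08.
April 2003 — 2nd Saturday is 2003-04-12.
2nd Saturday of May 2003: 2003-05-10.
June 2003 — 2nd Saturday is 2003-06-14.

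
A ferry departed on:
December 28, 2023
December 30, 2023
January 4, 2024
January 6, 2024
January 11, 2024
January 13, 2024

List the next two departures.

Every event lands on a Thursday or Saturday (gaps cycle 2, 5, 2, 5, 2).
So the schedule is: every Thursday and Saturday.
The following Thursday is January 18, 2024.
The following Saturday is January 20, 2024.

January 18, 2024; January 20, 2024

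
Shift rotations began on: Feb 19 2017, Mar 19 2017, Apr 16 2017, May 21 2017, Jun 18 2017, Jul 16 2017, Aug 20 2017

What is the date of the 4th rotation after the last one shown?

Dec 17 2017

Gaps: 28, 28, 35, 28, 28, 35 days — a mix of 28 and 35. Every date is a Sunday.
Each is the 3rd Sunday of its month.
3rd Sunday of September 2017: Sep 17 2017.
3rd Sunday of October 2017: Oct 15 2017.
3rd Sunday of November 2017: Nov 19 2017.
December 2017 — 3rd Sunday is Dec 17 2017.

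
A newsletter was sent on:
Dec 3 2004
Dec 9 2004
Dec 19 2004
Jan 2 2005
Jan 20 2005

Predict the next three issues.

The spacing grows by 4 each time: 6, 10, 14, 18 days.
Next gap: 22 days. Jan 20 2005 + 22 days = Feb 11 2005.
Next gap: 26 days. Feb 11 2005 + 26 days = Mar 9 2005.
Next gap: 30 days. Mar 9 2005 + 30 days = Apr 8 2005.

Feb 11 2005, Mar 9 2005, Apr 8 2005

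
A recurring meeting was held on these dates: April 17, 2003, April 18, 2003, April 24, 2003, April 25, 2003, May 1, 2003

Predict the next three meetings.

Gaps: 1, 6, 1, 6 days — not constant, but cyclic with period 2.
The events fall on every Thursday and Friday.
Next Friday: May 2, 2003.
Next Thursday: May 8, 2003.
The following Friday is May 9, 2003.

May 2, 2003; May 8, 2003; May 9, 2003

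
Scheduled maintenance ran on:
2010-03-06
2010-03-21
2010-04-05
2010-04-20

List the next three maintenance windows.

The spacing is 15, 15, 15 days — always 15 days.
2010-04-20 + 15 days = 2010-05-05.
2010-05-05 + 15 days = 2010-05-20.
2010-05-20 + 15 days = 2010-06-04.

2010-05-05, 2010-05-20, 2010-06-04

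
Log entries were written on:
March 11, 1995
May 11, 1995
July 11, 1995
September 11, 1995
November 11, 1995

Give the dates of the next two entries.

January 11, 1996; March 11, 1996

Each date is the 11th; the gaps (61, 61, 62, 61) track the month lengths.
The rule is the 11th of every 2 months.
Next: January 1996 → January 11, 1996.
Next: March 1996 → March 11, 1996.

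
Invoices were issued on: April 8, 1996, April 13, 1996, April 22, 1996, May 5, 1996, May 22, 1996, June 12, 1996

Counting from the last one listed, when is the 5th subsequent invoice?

The spacing grows by 4 each time: 5, 9, 13, 17, 21 days.
Next gap: 25 days. June 12, 1996 + 25 days = July 7, 1996.
Next gap: 29 days. July 7, 1996 + 29 days = August 5, 1996.
Next gap: 33 days. August 5, 1996 + 33 days = September 7, 1996.
Next gap: 37 days. September 7, 1996 + 37 days = October 14, 1996.
Next gap: 41 days. October 14, 1996 + 41 days = November 24, 1996.

November 24, 1996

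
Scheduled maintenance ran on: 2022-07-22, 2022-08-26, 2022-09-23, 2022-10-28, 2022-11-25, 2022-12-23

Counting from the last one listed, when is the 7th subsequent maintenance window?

All dates are Fridays, 35, 28, 35, 28, 28 days apart.
Specifically, the 4th Friday of each month.
January 2023 — 4th Friday is 2023-01-27.
4th Friday of February 2023: 2023-02-24.
4th Friday of March 2023: 2023-03-24.
4th Friday of April 2023: 2023-04-28.
May 2023 — 4th Friday is 2023-05-26.
4th Friday of June 2023: 2023-06-23.
July 2023 — 4th Friday is 2023-07-28.

2023-07-28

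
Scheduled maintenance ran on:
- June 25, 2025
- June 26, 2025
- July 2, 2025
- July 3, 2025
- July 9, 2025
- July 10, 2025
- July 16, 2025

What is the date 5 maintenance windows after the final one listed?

The gap pattern 1, 6, 1, 6, 1, 6 repeats every 2 events.
These are the Wednesdays and Thursdays of each week.
The following Thursday is July 17, 2025.
The following Wednesday is July 23, 2025.
Next Thursday: July 24, 2025.
Next Wednesday: July 30, 2025.
Next Thursday: July 31, 2025.

July 31, 2025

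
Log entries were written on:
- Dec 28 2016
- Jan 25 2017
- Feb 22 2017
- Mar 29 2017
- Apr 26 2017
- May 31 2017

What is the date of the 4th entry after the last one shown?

Sep 27 2017

These are Wednesdays with 28, 28, 35, 28, 35-day gaps.
Each is the final Wednesday of its month — Mar 29 2017 is past the 28th, so '4th Wednesday' doesn't fit.
Last Wednesday of June 2017: Jun 28 2017.
July 2017 ends with Wednesday Jul 26 2017.
August 2017 ends with Wednesday Aug 30 2017.
September 2017 ends with Wednesday Sep 27 2017.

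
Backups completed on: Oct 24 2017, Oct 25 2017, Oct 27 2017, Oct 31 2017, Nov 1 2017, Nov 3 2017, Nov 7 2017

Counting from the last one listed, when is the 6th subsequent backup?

Every event lands on a Tuesday or Wednesday or Friday (gaps cycle 1, 2, 4, 1, 2, 4).
So the schedule is: every Tuesday, Wednesday and Friday.
The following Wednesday is Nov 8 2017.
The following Friday is Nov 10 2017.
Next Tuesday: Nov 14 2017.
The following Wednesday is Nov 15 2017.
Next Friday: Nov 17 2017.
Next Tuesday: Nov 21 2017.

Nov 21 2017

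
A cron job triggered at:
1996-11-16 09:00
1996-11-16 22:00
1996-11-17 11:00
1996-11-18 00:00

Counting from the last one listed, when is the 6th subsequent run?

The interval is a steady 13 hours (13, 13, 13).
1996-11-18 00:00 + 13 h = 1996-11-18 13:00.
1996-11-18 13:00 + 13 h = 1996-11-19 02:00.
1996-11-19 02:00 + 13 h = 1996-11-19 15:00.
1996-11-19 15:00 + 13 h = 1996-11-20 04:00.
1996-11-20 04:00 + 13 h = 1996-11-20 17:00.
1996-11-20 17:00 + 13 h = 1996-11-21 06:00.

1996-11-21 06:00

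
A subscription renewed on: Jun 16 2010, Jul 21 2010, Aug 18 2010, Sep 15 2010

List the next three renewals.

Oct 20 2010, Nov 17 2010, Dec 15 2010

All dates are Wednesdays, 35, 28, 28 days apart.
Specifically, the 3rd Wednesday of each month.
3rd Wednesday of October 2010: Oct 20 2010.
3rd Wednesday of November 2010: Nov 17 2010.
3rd Wednesday of December 2010: Dec 15 2010.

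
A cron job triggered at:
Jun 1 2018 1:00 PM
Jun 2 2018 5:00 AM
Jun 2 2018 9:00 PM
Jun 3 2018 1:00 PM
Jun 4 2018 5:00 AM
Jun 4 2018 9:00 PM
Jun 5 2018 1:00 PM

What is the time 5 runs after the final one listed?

Spacing: 16, 16, 16, 16, 16, 16 h — constant 16 h.
Jun 5 2018 1:00 PM + 16 h = Jun 6 2018 5:00 AM.
Jun 6 2018 5:00 AM + 16 h = Jun 6 2018 9:00 PM.
Jun 6 2018 9:00 PM + 16 h = Jun 7 2018 1:00 PM.
Jun 7 2018 1:00 PM + 16 h = Jun 8 2018 5:00 AM.
Jun 8 2018 5:00 AM + 16 h = Jun 8 2018 9:00 PM.

Jun 8 2018 9:00 PM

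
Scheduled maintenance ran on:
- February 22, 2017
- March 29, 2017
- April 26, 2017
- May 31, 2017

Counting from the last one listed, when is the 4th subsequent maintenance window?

All Wednesdays; the gaps (35, 28, 35) vary with month length.
This is the last Wednesday of each month.
Last Wednesday of June 2017: June 28, 2017.
July 2017 ends with Wednesday July 26, 2017.
August 2017 ends with Wednesday August 30, 2017.
Last Wednesday of September 2017: September 27, 2017.

September 27, 2017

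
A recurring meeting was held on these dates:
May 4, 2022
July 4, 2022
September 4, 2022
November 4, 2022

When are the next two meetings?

Gaps: 61, 62, 61 days — not constant. Every event is on the 4th of the month.
Pattern: the 4th of every 2 months.
Next: January 2023 → January 4, 2023.
Next: March 2023 → March 4, 2023.

January 4, 2023; March 4, 2023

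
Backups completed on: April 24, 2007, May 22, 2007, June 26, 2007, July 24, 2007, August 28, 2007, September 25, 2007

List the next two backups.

October 23, 2007; November 27, 2007

Gaps: 28, 35, 28, 35, 28 days — a mix of 28 and 35. Every date is a Tuesday.
Each is the 4th Tuesday of its month.
4th Tuesday of October 2007: October 23, 2007.
November 2007 — 4th Tuesday is November 27, 2007.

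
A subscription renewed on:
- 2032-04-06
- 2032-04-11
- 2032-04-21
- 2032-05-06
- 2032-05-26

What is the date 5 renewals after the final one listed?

2032-11-17

The spacing grows by 5 each time: 5, 10, 15, 20 days.
Next gap: 25 days. 2032-05-26 + 25 days = 2032-06-20.
Next gap: 30 days. 2032-06-20 + 30 days = 2032-07-20.
Next gap: 35 days. 2032-07-20 + 35 days = 2032-08-24.
Next gap: 40 days. 2032-08-24 + 40 days = 2032-10-03.
Next gap: 45 days. 2032-10-03 + 45 days = 2032-11-17.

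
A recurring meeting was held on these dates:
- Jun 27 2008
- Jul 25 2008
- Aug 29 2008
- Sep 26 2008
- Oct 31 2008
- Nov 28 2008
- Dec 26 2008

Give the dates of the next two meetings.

Jan 30 2009, Feb 27 2009

All Fridays; the gaps (28, 35, 28, 35, 28, 28) vary with month length.
This is the last Friday of each month.
Last Friday of January 2009: Jan 30 2009.
February 2009 ends with Friday Feb 27 2009.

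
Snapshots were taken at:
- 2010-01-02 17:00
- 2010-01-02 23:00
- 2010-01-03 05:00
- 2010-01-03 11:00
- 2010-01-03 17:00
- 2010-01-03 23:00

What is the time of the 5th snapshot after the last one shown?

Gaps: 6, 6, 6, 6, 6 hours — each event is 6 hours after the previous one.
2010-01-03 23:00 + 6 h = 2010-01-04 05:00.
2010-01-04 05:00 + 6 h = 2010-01-04 11:00.
2010-01-04 11:00 + 6 h = 2010-01-04 17:00.
2010-01-04 17:00 + 6 h = 2010-01-04 23:00.
2010-01-04 23:00 + 6 h = 2010-01-05 05:00.

2010-01-05 05:00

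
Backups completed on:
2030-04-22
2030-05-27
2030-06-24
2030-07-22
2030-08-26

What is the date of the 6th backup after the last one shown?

2031-02-24

These are Mondays at 28- or 35-day spacing (35, 28, 28, 35).
The pattern: 4th Monday of the month.
September 2030 — 4th Monday is 2030-09-23.
October 2030 — 4th Monday is 2030-10-28.
4th Monday of November 2030: 2030-11-25.
December 2030 — 4th Monday is 2030-12-23.
January 2031 — 4th Monday is 2031-01-27.
February 2031 — 4th Monday is 2031-02-24.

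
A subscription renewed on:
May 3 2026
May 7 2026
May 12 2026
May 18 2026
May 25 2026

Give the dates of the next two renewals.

Jun 2 2026, Jun 11 2026

The spacing grows by 1 each time: 4, 5, 6, 7 days.
Next gap: 8 days. May 25 2026 + 8 days = Jun 2 2026.
Next gap: 9 days. Jun 2 2026 + 9 days = Jun 11 2026.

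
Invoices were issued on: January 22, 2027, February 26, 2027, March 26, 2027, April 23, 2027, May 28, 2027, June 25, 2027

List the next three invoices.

Gaps: 35, 28, 28, 35, 28 days — a mix of 28 and 35. Every date is a Friday.
Each is the 4th Friday of its month.
July 2027 — 4th Friday is July 23, 2027.
August 2027 — 4th Friday is August 27, 2027.
4th Friday of September 2027: September 24, 2027.

July 23, 2027; August 27, 2027; September 24, 2027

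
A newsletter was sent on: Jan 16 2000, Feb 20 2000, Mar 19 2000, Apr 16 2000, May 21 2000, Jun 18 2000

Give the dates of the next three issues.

Jul 16 2000, Aug 20 2000, Sep 17 2000

These are Sundays at 28- or 35-day spacing (35, 28, 28, 35, 28).
The pattern: 3rd Sunday of the month.
July 2000 — 3rd Sunday is Jul 16 2000.
3rd Sunday of August 2000: Aug 20 2000.
September 2000 — 3rd Sunday is Sep 17 2000.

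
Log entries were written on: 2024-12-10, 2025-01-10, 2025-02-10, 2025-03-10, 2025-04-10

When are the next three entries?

Gaps: 31, 31, 28, 31 days — not constant. Every event is on the 10th of the month.
Pattern: the 10th of each month.
Next: May 2025 → 2025-05-10.
Next: June 2025 → 2025-06-10.
Next: July 2025 → 2025-07-10.

2025-05-10, 2025-06-10, 2025-07-10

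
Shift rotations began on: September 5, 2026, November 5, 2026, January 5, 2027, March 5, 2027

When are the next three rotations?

Each date is the 5th; the gaps (61, 61, 59) track the month lengths.
The rule is the 5th of every 2 months.
May 2027: May 5, 2027.
July 2027: July 5, 2027.
September 2027: September 5, 2027.

May 5, 2027; July 5, 2027; September 5, 2027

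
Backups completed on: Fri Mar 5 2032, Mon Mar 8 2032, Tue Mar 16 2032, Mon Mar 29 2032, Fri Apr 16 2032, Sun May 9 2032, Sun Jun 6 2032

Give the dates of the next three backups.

Gaps: 3, 8, 13, 18, 23, 28 days — each gap is 5 larger than the previous one.
Next gap: 33 days. Sun Jun 6 2032 + 33 days = Fri Jul 9 2032.
Next gap: 38 days. Fri Jul 9 2032 + 38 days = Mon Aug 16 2032.
Next gap: 43 days. Mon Aug 16 2032 + 43 days = Tue Sep 28 2032.

Fri Jul 9 2032, Mon Aug 16 2032, Tue Sep 28 2032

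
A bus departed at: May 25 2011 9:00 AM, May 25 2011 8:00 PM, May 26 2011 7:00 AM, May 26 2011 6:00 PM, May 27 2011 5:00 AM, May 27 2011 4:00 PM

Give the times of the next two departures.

The interval is a steady 11 hours (11, 11, 11, 11, 11).
May 27 2011 4:00 PM + 11 h = May 28 2011 3:00 AM.
May 28 2011 3:00 AM + 11 h = May 28 2011 2:00 PM.

May 28 2011 3:00 AM, May 28 2011 2:00 PM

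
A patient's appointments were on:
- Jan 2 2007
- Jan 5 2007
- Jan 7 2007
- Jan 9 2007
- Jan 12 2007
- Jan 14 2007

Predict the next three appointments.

The gap pattern 3, 2, 2, 3, 2 repeats every 3 events.
These are the Tuesdays, Fridays and Sundays of each week.
The following Tuesday is Jan 16 2007.
The following Friday is Jan 19 2007.
Next Sunday: Jan 21 2007.

Jan 16 2007, Jan 19 2007, Jan 21 2007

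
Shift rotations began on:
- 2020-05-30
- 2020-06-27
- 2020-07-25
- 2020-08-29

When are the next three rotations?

2020-09-26, 2020-10-31, 2020-11-28

Every date is a Saturday; gaps 28, 28, 35 days.
Each is the last Saturday of its month (at least one falls on the 29th or later, ruling out '4th Saturday').
September 2020 ends with Saturday 2020-09-26.
October 2020 ends with Saturday 2020-10-31.
Last Saturday of November 2020: 2020-11-28.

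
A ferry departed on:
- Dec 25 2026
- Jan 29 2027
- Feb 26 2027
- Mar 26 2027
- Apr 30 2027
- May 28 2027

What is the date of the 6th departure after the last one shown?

Every date is a Friday; gaps 35, 28, 28, 35, 28 days.
Each is the last Friday of its month (at least one falls on the 29th or later, ruling out '4th Friday').
June 2027 ends with Friday Jun 25 2027.
July 2027 ends with Friday Jul 30 2027.
Last Friday of August 2027: Aug 27 2027.
Last Friday of September 2027: Sep 24 2027.
Last Friday of October 2027: Oct 29 2027.
Last Friday of November 2027: Nov 26 2027.

Nov 26 2027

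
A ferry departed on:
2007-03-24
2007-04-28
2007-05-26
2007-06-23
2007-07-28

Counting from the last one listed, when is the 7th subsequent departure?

Gaps: 35, 28, 28, 35 days — a mix of 28 and 35. Every date is a Saturday.
Each is the 4th Saturday of its month.
August 2007 — 4th Saturday is 2007-08-25.
September 2007 — 4th Saturday is 2007-09-22.
4th Saturday of October 2007: 2007-10-27.
November 2007 — 4th Saturday is 2007-11-24.
4th Saturday of December 2007: 2007-12-22.
4th Saturday of January 2008: 2008-01-26.
February 2008 — 4th Saturday is 2008-02-23.

2008-02-23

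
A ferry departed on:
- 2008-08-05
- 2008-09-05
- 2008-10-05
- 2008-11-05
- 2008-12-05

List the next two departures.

2009-01-05, 2009-02-05

Gaps: 31, 30, 31, 30 days — not constant. Every event is on the 5th of the month.
Pattern: the 5th of each month.
January 2009: 2009-01-05.
February 2009: 2009-02-05.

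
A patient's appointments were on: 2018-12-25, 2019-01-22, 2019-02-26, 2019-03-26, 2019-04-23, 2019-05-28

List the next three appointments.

2019-06-25, 2019-07-23, 2019-08-27

All dates are Tuesdays, 28, 35, 28, 28, 35 days apart.
Specifically, the 4th Tuesday of each month.
4th Tuesday of June 2019: 2019-06-25.
4th Tuesday of July 2019: 2019-07-23.
August 2019 — 4th Tuesday is 2019-08-27.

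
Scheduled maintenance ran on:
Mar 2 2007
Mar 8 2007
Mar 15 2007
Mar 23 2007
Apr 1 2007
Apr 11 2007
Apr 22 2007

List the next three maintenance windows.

May 4 2007, May 17 2007, May 31 2007

The spacing grows by 1 each time: 6, 7, 8, 9, 10, 11 days.
Next gap: 12 days. Apr 22 2007 + 12 days = May 4 2007.
Next gap: 13 days. May 4 2007 + 13 days = May 17 2007.
Next gap: 14 days. May 17 2007 + 14 days = May 31 2007.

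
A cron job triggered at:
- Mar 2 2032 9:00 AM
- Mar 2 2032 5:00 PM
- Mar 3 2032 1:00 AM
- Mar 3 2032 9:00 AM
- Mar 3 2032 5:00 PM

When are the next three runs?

Spacing: 8, 8, 8, 8 h — constant 8 h.
Mar 3 2032 5:00 PM + 8 h = Mar 4 2032 1:00 AM.
Mar 4 2032 1:00 AM + 8 h = Mar 4 2032 9:00 AM.
Mar 4 2032 9:00 AM + 8 h = Mar 4 2032 5:00 PM.

Mar 4 2032 1:00 AM, Mar 4 2032 9:00 AM, Mar 4 2032 5:00 PM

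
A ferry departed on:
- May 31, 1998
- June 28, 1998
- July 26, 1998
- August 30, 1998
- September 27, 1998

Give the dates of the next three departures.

October 25, 1998; November 29, 1998; December 27, 1998

These are Sundays with 28, 28, 35, 28-day gaps.
Each is the final Sunday of its month — May 31, 1998 is past the 28th, so '4th Sunday' doesn't fit.
October 1998 ends with Sunday October 25, 1998.
Last Sunday of November 1998: November 29, 1998.
Last Sunday of December 1998: December 27, 1998.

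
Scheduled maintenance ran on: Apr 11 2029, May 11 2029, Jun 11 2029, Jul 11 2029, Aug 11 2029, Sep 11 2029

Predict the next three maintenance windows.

Oct 11 2029, Nov 11 2029, Dec 11 2029

Gaps: 30, 31, 30, 31, 31 days — not constant. Every event is on the 11th of the month.
Pattern: the 11th of each month.
October 2029: Oct 11 2029.
Next: November 2029 → Nov 11 2029.
Next: December 2029 → Dec 11 2029.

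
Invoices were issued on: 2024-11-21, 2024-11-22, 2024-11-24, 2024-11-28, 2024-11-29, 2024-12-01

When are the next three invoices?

2024-12-05, 2024-12-06, 2024-12-08

Gaps: 1, 2, 4, 1, 2 days — not constant, but cyclic with period 3.
The events fall on every Thursday, Friday and Sunday.
Next Thursday: 2024-12-05.
The following Friday is 2024-12-06.
Next Sunday: 2024-12-08.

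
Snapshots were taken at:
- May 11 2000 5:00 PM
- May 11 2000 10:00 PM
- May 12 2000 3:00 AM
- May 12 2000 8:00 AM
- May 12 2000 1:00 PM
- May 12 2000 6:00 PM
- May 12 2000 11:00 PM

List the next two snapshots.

Gaps: 5, 5, 5, 5, 5, 5 hours — each event is 5 hours after the previous one.
May 12 2000 11:00 PM + 5 h = May 13 2000 4:00 AM.
May 13 2000 4:00 AM + 5 h = May 13 2000 9:00 AM.

May 13 2000 4:00 AM, May 13 2000 9:00 AM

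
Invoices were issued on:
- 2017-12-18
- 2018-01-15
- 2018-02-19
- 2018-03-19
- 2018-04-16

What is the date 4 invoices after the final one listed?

All dates are Mondays, 28, 35, 28, 28 days apart.
Specifically, the 3rd Monday of each month.
3rd Monday of May 2018: 2018-05-21.
June 2018 — 3rd Monday is 2018-06-18.
July 2018 — 3rd Monday is 2018-07-16.
3rd Monday of August 2018: 2018-08-20.

2018-08-20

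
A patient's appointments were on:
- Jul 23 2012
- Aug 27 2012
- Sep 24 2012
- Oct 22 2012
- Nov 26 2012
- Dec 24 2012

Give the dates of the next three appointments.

These are Mondays at 28- or 35-day spacing (35, 28, 28, 35, 28).
The pattern: 4th Monday of the month.
January 2013 — 4th Monday is Jan 28 2013.
February 2013 — 4th Monday is Feb 25 2013.
March 2013 — 4th Monday is Mar 25 2013.

Jan 28 2013, Feb 25 2013, Mar 25 2013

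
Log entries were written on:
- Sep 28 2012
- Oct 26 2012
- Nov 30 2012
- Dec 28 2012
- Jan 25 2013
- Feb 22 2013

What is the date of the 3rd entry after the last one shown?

All Fridays; the gaps (28, 35, 28, 28, 28) vary with month length.
This is the last Friday of each month.
Last Friday of March 2013: Mar 29 2013.
Last Friday of April 2013: Apr 26 2013.
Last Friday of May 2013: May 31 2013.

May 31 2013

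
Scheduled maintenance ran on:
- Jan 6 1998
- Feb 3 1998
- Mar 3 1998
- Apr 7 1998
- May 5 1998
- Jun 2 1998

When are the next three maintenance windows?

Jul 7 1998, Aug 4 1998, Sep 1 1998

These are Tuesdays at 28- or 35-day spacing (28, 28, 35, 28, 28).
The pattern: 1st Tuesday of the month.
1st Tuesday of July 1998: Jul 7 1998.
August 1998 — 1st Tuesday is Aug 4 1998.
September 1998 — 1st Tuesday is Sep 1 1998.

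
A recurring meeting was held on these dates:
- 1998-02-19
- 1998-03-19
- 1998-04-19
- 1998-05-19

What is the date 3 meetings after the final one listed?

The day-of-month is always 19 (28, 31, 30 days between events).
So this recurs on the 19th of each month.
Next: June 1998 → 1998-06-19.
Next: July 1998 → 1998-07-19.
Next: August 1998 → 1998-08-19.

1998-08-19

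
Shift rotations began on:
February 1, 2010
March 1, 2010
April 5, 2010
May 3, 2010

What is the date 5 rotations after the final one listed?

Gaps: 28, 35, 28 days — a mix of 28 and 35. Every date is a Monday.
Each is the 1st Monday of its month.
June 2010 — 1st Monday is June 7, 2010.
1st Monday of July 2010: July 5, 2010.
August 2010 — 1st Monday is August 2, 2010.
1st Monday of September 2010: September 6, 2010.
1st Monday of October 2010: October 4, 2010.

October 4, 2010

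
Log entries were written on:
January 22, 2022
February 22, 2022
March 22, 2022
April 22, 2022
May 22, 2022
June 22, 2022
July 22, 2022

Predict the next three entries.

Each date is the 22nd; the gaps (31, 28, 31, 30, 31, 30) track the month lengths.
The rule is the 22nd of each month.
Next: August 2022 → August 22, 2022.
Next: September 2022 → September 22, 2022.
Next: October 2022 → October 22, 2022.

August 22, 2022; September 22, 2022; October 22, 2022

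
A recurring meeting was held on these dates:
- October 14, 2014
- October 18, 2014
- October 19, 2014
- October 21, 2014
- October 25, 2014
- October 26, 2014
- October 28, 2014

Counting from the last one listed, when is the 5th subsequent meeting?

Gaps: 4, 1, 2, 4, 1, 2 days — not constant, but cyclic with period 3.
The events fall on every Tuesday, Saturday and Sunday.
The following Saturday is November 1, 2014.
Next Sunday: November 2, 2014.
The following Tuesday is November 4, 2014.
Next Saturday: November 8, 2014.
The following Sunday is November 9, 2014.

November 9, 2014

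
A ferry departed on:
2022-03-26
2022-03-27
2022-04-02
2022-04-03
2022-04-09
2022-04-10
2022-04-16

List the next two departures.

The gap pattern 1, 6, 1, 6, 1, 6 repeats every 2 events.
These are the Saturdays and Sundays of each week.
The following Sunday is 2022-04-17.
The following Saturday is 2022-04-23.

2022-04-17, 2022-04-23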